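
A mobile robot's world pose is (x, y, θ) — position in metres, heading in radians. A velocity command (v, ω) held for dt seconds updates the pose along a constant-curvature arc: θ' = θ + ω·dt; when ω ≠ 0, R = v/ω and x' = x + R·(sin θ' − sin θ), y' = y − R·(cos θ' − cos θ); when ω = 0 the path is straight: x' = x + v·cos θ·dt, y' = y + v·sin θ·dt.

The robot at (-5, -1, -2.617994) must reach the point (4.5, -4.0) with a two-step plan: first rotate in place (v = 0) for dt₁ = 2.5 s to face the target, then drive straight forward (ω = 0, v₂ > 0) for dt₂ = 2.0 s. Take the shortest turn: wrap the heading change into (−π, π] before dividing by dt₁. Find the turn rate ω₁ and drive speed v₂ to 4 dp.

heading to target = atan2(-4−-1, 4.5−-5) = -0.3059
Δθ = wrap(-0.3059 − -2.6180) = 2.3121; ω₁ = Δθ/dt₁ = 0.9248
distance = √((4.5−-5)² + (-4−-1)²) = 9.9624; v₂ = distance/dt₂ = 4.9812

ω₁ = 0.9248, v₂ = 4.9812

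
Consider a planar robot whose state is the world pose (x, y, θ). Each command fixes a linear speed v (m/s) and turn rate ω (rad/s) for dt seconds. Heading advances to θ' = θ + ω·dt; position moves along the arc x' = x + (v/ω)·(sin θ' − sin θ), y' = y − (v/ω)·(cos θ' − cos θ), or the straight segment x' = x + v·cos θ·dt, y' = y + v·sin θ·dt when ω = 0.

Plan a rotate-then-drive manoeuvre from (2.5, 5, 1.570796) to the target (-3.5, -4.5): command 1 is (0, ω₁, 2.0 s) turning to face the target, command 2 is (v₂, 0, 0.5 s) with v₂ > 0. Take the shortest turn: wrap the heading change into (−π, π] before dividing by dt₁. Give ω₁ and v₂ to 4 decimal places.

ω₁ = 1.2891, v₂ = 22.4722

heading to target = atan2(-4.5−5, -3.5−2.5) = -2.1341
Δθ = wrap(-2.1341 − 1.5708) = 2.5783; ω₁ = Δθ/dt₁ = 1.2891
distance = √((-3.5−2.5)² + (-4.5−5)²) = 11.2361; v₂ = distance/dt₂ = 22.4722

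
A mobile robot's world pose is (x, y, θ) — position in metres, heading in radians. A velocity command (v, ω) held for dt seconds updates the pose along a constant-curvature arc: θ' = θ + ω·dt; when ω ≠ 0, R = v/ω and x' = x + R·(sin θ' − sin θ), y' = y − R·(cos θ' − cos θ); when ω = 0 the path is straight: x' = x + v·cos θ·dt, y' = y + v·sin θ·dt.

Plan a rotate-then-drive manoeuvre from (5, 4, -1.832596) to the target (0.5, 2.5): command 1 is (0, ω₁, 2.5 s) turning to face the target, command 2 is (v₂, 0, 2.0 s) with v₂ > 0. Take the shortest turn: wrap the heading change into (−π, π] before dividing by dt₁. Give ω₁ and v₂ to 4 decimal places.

ω₁ = -0.3949, v₂ = 2.3717

heading to target = atan2(2.5−4, 0.5−5) = -2.8198
Δθ = wrap(-2.8198 − -1.8326) = -0.9872; ω₁ = Δθ/dt₁ = -0.3949
distance = √((0.5−5)² + (2.5−4)²) = 4.7434; v₂ = distance/dt₂ = 2.3717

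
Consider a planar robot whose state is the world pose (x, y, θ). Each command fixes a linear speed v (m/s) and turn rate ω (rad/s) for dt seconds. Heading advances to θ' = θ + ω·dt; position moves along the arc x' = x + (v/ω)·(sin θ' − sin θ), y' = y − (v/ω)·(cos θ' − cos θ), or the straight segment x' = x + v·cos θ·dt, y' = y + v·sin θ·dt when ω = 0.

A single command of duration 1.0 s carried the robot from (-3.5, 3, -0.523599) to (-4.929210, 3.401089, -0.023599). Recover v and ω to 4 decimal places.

v = -1.5000, ω = 0.5000

Δθ = -0.023599 − -0.523599 = 0.500000
ω = Δθ/dt = 0.500000/1.0 = 0.5000
R = Δx/(sin θ' − sin θ) = -3.0000
v = R·ω = -3.0000·0.5000 = -1.5000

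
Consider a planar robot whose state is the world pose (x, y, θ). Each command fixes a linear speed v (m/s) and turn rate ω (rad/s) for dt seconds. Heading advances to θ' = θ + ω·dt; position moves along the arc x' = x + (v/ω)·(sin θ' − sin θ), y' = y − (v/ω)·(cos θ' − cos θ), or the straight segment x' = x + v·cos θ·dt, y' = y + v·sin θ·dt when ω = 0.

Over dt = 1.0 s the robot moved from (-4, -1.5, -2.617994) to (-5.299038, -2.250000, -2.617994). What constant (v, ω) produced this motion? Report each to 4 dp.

Δθ = -2.617994 − -2.617994 = 0.000000
ω = Δθ/dt = 0.000000/1.0 = 0.0000
ω = 0 → v = (Δx·cos θ + Δy·sin θ)/dt = 1.5000

v = 1.5000, ω = 0.0000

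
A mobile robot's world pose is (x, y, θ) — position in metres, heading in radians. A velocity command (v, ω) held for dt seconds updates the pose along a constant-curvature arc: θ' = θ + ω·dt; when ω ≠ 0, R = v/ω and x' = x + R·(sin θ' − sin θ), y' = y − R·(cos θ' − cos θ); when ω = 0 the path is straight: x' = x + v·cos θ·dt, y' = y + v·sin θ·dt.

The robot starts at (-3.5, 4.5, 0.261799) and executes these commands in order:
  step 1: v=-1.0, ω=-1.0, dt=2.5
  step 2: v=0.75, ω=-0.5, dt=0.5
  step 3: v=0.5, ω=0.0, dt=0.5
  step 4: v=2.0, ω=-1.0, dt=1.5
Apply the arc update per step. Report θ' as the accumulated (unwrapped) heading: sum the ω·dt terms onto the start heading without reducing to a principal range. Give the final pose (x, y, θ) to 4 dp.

(-7.7229, 5.9333, -3.9882)

step 1: θ'=-2.2382 (R=1.0000) → pose (-4.5442, 6.0849, -2.2382)
step 2: θ'=-2.4882 (R=-1.5000) → pose (-4.8106, 5.8223, -2.4882)
step 3: θ'=-2.4882 (straight) → pose (-5.0091, 5.6703, -2.4882)
step 4: θ'=-3.9882 (R=-2.0000) → pose (-7.7229, 5.9333, -3.9882)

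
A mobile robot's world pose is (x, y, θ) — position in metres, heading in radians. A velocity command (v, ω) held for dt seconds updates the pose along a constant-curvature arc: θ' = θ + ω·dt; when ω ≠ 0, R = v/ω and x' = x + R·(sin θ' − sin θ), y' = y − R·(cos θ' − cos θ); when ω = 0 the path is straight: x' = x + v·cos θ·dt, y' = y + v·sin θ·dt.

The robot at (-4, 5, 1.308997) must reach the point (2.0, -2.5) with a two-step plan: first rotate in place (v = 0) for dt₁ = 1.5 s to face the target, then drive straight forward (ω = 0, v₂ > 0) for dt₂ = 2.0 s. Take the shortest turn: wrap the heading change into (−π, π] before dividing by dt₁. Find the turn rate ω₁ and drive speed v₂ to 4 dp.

ω₁ = -1.4700, v₂ = 4.8023

heading to target = atan2(-2.5−5, 2−-4) = -0.8961
Δθ = wrap(-0.8961 − 1.3090) = -2.2051; ω₁ = Δθ/dt₁ = -1.4700
distance = √((2−-4)² + (-2.5−5)²) = 9.6047; v₂ = distance/dt₂ = 4.8023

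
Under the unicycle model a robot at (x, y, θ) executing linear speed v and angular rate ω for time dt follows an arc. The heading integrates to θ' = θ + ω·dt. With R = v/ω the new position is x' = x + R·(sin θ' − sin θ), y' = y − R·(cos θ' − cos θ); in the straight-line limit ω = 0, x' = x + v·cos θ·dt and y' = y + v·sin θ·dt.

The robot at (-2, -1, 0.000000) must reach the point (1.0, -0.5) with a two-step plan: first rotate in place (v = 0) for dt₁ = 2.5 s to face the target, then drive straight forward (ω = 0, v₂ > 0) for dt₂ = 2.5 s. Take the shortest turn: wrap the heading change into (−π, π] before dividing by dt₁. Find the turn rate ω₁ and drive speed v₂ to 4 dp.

ω₁ = 0.0661, v₂ = 1.2166

heading to target = atan2(-0.5−-1, 1−-2) = 0.1651
Δθ = wrap(0.1651 − 0.0000) = 0.1651; ω₁ = Δθ/dt₁ = 0.0661
distance = √((1−-2)² + (-0.5−-1)²) = 3.0414; v₂ = distance/dt₂ = 1.2166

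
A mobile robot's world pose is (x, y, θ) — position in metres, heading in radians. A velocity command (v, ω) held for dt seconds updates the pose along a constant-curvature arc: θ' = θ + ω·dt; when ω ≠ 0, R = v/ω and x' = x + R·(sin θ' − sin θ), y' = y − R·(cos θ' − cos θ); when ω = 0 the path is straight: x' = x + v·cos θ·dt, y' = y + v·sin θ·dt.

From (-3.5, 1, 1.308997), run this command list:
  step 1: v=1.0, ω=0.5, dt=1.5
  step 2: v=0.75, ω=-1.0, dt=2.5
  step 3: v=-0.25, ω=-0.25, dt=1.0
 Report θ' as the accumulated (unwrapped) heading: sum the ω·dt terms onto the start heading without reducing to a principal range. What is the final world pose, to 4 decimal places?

step 1: θ'=2.0590 (R=2.0000) → pose (-3.6655, 2.4557, 2.0590)
step 2: θ'=-0.4410 (R=-0.7500) → pose (-2.6830, 3.4857, -0.4410)
step 3: θ'=-0.6910 (R=1.0000) → pose (-2.8934, 3.6195, -0.6910)

(-2.8934, 3.6195, -0.6910)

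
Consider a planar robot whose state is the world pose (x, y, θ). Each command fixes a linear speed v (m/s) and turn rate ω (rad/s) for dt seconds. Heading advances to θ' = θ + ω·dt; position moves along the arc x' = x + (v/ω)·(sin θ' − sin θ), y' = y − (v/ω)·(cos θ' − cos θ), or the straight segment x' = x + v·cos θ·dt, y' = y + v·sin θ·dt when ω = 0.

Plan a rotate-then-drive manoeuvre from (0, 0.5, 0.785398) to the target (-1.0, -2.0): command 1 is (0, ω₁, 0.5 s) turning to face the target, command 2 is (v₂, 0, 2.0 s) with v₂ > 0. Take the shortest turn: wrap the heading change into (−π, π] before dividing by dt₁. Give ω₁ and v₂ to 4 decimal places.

ω₁ = -5.4734, v₂ = 1.3463

heading to target = atan2(-2−0.5, -1−0) = -1.9513
Δθ = wrap(-1.9513 − 0.7854) = -2.7367; ω₁ = Δθ/dt₁ = -5.4734
distance = √((-1−0)² + (-2−0.5)²) = 2.6926; v₂ = distance/dt₂ = 1.3463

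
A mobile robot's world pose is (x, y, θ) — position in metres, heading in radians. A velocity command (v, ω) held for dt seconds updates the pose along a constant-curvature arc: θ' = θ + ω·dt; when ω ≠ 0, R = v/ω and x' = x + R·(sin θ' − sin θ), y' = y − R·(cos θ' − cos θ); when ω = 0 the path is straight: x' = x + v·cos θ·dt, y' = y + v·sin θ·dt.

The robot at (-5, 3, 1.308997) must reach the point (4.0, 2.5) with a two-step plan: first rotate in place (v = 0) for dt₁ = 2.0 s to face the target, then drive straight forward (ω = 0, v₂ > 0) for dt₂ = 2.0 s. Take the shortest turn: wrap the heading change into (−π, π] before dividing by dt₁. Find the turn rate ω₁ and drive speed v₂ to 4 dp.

ω₁ = -0.6822, v₂ = 4.5069

heading to target = atan2(2.5−3, 4−-5) = -0.0555
Δθ = wrap(-0.0555 − 1.3090) = -1.3645; ω₁ = Δθ/dt₁ = -0.6822
distance = √((4−-5)² + (2.5−3)²) = 9.0139; v₂ = distance/dt₂ = 4.5069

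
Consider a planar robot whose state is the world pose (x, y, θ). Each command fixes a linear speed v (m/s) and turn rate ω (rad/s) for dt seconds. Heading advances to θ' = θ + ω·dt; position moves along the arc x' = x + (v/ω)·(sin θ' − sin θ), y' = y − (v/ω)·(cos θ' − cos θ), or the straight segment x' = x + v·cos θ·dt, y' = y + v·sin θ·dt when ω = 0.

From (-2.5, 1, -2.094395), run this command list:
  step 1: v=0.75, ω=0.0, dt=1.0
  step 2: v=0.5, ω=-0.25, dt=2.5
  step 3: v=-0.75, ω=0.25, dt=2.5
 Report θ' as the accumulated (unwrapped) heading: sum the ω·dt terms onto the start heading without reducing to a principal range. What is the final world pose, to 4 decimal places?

step 1: θ'=-2.0944 (straight) → pose (-2.8750, 0.3505, -2.0944)
step 2: θ'=-2.7194 (R=-2.0000) → pose (-3.7875, -0.4739, -2.7194)
step 3: θ'=-2.0944 (R=-3.0000) → pose (-2.4187, 0.7627, -2.0944)

(-2.4187, 0.7627, -2.0944)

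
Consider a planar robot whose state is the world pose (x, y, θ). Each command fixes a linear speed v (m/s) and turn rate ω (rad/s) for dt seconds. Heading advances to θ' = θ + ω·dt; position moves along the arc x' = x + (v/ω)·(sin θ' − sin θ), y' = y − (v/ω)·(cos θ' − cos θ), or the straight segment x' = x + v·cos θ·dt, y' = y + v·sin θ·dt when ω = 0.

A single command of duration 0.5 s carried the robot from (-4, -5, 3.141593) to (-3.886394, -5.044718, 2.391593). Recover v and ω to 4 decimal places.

v = -0.2500, ω = -1.5000

Δθ = 2.391593 − 3.141593 = -0.750000
ω = Δθ/dt = -0.750000/0.5 = -1.5000
R = Δx/(sin θ' − sin θ) = 0.1667
v = R·ω = 0.1667·-1.5000 = -0.2500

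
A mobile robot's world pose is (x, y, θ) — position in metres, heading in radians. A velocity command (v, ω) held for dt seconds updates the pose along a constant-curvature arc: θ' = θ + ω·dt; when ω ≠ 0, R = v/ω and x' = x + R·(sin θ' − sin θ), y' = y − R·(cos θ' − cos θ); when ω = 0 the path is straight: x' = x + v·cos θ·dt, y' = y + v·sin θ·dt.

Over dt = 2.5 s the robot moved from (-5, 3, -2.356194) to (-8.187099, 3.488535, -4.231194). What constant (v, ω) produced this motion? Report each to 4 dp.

v = 1.5000, ω = -0.7500

Δθ = -4.231194 − -2.356194 = -1.875000
ω = Δθ/dt = -1.875000/2.5 = -0.7500
R = Δx/(sin θ' − sin θ) = -2.0000
v = R·ω = -2.0000·-0.7500 = 1.5000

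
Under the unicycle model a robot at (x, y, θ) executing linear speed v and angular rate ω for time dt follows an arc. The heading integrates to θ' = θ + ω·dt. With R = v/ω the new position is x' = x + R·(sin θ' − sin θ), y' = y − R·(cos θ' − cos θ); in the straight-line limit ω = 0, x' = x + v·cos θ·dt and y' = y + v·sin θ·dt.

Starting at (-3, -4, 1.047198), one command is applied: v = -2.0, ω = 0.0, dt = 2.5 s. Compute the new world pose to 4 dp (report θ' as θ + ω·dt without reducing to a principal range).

θ' = 1.0472 + 0.0·2.5 = 1.0472
ω = 0 → straight: x' = -3 + -2.0·cos(1.0472)·2.5 = -5.5000
y' = -4 + -2.0·sin(1.0472)·2.5 = -8.3301

(-5.5000, -8.3301, 1.0472)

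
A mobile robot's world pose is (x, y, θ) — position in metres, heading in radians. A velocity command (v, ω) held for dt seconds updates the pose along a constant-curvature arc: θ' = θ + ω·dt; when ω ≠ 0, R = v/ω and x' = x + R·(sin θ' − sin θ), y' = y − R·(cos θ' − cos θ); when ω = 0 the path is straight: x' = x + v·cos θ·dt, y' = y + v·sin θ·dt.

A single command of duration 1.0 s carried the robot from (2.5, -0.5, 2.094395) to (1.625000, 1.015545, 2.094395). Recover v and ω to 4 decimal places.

Δθ = 2.094395 − 2.094395 = 0.000000
ω = Δθ/dt = 0.000000/1.0 = 0.0000
ω = 0 → v = (Δx·cos θ + Δy·sin θ)/dt = 1.7500

v = 1.7500, ω = 0.0000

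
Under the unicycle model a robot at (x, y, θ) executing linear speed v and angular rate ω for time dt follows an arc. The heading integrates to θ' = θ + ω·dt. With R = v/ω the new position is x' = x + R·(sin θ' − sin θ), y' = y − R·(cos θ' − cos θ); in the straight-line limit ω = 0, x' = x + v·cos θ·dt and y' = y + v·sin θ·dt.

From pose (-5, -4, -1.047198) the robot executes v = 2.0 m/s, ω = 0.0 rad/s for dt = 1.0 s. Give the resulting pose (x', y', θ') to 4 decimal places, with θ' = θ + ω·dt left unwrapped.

θ' = -1.0472 + 0.0·1.0 = -1.0472
ω = 0 → straight: x' = -5 + 2.0·cos(-1.0472)·1.0 = -4.0000
y' = -4 + 2.0·sin(-1.0472)·1.0 = -5.7321

(-4.0000, -5.7321, -1.0472)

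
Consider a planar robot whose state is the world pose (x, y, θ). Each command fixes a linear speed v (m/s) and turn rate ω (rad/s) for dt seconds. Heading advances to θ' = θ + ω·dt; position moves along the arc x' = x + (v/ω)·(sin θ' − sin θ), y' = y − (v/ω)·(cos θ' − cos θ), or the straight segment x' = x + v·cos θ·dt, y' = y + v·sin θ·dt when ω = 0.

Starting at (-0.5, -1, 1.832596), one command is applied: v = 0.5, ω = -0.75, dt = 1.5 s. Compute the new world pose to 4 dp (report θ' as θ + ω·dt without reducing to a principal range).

θ' = 1.8326 + -0.75·1.5 = 0.7076
R = v/ω = 0.5/-0.75 = -0.6667
x' = -0.5 + -0.6667·(sin 0.7076 − sin 1.8326) = -0.2894
y' = -1 − -0.6667·(cos 0.7076 − cos 1.8326) = -0.3208

(-0.2894, -0.3208, 0.7076)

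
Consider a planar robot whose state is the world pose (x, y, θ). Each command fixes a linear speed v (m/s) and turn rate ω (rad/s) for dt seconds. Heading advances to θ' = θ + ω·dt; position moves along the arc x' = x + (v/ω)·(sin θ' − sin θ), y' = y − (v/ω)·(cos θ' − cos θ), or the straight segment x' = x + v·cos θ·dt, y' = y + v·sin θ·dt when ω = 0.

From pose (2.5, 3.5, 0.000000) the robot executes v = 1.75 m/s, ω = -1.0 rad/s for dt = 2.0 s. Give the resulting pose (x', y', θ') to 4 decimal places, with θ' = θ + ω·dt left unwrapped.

θ' = 0.0000 + -1.0·2.0 = -2.0000
R = v/ω = 1.75/-1.0 = -1.7500
x' = 2.5 + -1.7500·(sin -2.0000 − sin 0.0000) = 4.0913
y' = 3.5 − -1.7500·(cos -2.0000 − cos 0.0000) = 1.0217

(4.0913, 1.0217, -2.0000)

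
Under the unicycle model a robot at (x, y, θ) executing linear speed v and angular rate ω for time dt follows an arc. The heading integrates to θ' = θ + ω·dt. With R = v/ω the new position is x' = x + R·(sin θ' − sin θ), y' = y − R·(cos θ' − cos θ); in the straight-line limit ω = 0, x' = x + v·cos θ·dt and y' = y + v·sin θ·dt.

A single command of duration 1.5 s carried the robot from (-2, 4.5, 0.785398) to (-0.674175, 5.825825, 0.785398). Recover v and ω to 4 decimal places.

Δθ = 0.785398 − 0.785398 = 0.000000
ω = Δθ/dt = 0.000000/1.5 = 0.0000
ω = 0 → v = (Δx·cos θ + Δy·sin θ)/dt = 1.2500

v = 1.2500, ω = 0.0000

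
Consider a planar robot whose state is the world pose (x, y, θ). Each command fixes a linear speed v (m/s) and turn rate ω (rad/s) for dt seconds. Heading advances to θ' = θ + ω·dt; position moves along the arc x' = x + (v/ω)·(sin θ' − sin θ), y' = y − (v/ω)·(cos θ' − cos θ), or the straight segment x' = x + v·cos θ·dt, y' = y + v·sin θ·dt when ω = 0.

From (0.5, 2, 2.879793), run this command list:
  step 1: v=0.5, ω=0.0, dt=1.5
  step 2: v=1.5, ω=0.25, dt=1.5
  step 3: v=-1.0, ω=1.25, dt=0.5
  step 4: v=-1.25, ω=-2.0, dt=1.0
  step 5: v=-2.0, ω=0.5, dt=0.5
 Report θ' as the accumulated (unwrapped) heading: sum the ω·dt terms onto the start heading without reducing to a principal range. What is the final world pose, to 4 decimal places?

(-0.5717, 1.3861, 2.1298)

step 1: θ'=2.8798 (straight) → pose (-0.2244, 2.1941, 2.8798)
step 2: θ'=3.2548 (R=6.0000) → pose (-2.4551, 2.3602, 3.2548)
step 3: θ'=3.8798 (R=-0.8000) → pose (-2.0071, 2.5633, 3.8798)
step 4: θ'=1.8798 (R=0.6250) → pose (-0.9911, 2.2911, 1.8798)
step 5: θ'=2.1298 (R=-4.0000) → pose (-0.5717, 1.3861, 2.1298)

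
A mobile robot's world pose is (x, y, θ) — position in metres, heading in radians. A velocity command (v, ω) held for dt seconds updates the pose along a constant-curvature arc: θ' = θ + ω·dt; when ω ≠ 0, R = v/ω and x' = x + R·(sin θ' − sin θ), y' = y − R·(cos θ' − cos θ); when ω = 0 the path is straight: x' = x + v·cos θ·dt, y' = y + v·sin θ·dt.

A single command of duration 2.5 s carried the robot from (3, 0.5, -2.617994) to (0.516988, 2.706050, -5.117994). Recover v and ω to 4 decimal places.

Δθ = -5.117994 − -2.617994 = -2.500000
ω = Δθ/dt = -2.500000/2.5 = -1.0000
R = Δx/(sin θ' − sin θ) = -1.7500
v = R·ω = -1.7500·-1.0000 = 1.7500

v = 1.7500, ω = -1.0000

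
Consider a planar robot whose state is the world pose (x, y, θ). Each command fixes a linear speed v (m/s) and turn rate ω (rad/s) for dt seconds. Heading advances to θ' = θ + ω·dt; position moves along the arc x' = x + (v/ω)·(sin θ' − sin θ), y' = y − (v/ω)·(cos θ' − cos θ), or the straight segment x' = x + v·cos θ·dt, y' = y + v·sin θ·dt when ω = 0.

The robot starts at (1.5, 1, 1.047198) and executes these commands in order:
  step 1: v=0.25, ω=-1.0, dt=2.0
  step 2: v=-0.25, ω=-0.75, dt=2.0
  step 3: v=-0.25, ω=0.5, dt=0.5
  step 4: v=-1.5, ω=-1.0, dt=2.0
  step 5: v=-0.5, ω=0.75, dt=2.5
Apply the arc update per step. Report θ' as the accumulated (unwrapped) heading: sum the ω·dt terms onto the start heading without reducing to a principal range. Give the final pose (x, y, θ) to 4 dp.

step 1: θ'=-0.9528 (R=-0.2500) → pose (1.9203, 1.0199, -0.9528)
step 2: θ'=-2.4528 (R=0.3333) → pose (1.9801, 1.4703, -2.4528)
step 3: θ'=-2.2028 (R=-0.5000) → pose (2.0657, 1.5609, -2.2028)
step 4: θ'=-4.2028 (R=1.5000) → pose (4.5854, 1.4065, -4.2028)
step 5: θ'=-2.3278 (R=-0.6667) → pose (5.6519, 1.2739, -2.3278)

(5.6519, 1.2739, -2.3278)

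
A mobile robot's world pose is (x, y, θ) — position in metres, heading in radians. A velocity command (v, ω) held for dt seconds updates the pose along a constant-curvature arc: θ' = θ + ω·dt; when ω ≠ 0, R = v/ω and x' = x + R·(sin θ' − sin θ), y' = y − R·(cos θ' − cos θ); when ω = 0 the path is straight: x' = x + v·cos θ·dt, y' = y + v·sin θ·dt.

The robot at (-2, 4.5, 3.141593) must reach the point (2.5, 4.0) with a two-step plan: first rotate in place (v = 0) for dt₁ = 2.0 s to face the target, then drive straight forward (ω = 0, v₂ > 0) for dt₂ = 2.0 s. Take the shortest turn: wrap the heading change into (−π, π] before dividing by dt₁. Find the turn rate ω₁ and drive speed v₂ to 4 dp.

ω₁ = 1.5155, v₂ = 2.2638

heading to target = atan2(4−4.5, 2.5−-2) = -0.1107
Δθ = wrap(-0.1107 − 3.1416) = 3.0309; ω₁ = Δθ/dt₁ = 1.5155
distance = √((2.5−-2)² + (4−4.5)²) = 4.5277; v₂ = distance/dt₂ = 2.2638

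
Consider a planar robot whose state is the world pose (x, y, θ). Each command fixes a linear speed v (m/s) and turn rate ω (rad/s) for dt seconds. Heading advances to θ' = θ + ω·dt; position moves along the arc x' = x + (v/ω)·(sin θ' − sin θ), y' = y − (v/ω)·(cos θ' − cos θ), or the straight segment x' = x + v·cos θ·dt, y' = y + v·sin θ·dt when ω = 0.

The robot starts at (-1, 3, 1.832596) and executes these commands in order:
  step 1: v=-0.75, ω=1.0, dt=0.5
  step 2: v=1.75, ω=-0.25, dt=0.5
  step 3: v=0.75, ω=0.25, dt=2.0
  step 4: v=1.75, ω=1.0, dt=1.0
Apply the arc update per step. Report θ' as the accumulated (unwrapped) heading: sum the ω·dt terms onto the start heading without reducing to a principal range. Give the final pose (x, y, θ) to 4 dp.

(-4.2060, 4.1730, 3.7076)

step 1: θ'=2.3326 (R=-0.7500) → pose (-0.8183, 2.6764, 2.3326)
step 2: θ'=2.2076 (R=-7.0000) → pose (-1.3811, 3.3456, 2.2076)
step 3: θ'=2.7076 (R=3.0000) → pose (-2.5316, 4.2836, 2.7076)
step 4: θ'=3.7076 (R=1.7500) → pose (-4.2060, 4.1730, 3.7076)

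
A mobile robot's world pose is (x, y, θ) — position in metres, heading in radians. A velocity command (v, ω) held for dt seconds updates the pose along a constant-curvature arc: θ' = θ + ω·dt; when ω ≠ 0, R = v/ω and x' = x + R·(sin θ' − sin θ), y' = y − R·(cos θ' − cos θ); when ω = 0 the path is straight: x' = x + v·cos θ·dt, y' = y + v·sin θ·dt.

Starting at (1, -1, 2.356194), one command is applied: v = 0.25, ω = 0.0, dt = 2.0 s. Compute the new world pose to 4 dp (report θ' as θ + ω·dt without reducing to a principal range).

θ' = 2.3562 + 0.0·2.0 = 2.3562
ω = 0 → straight: x' = 1 + 0.25·cos(2.3562)·2.0 = 0.6464
y' = -1 + 0.25·sin(2.3562)·2.0 = -0.6464

(0.6464, -0.6464, 2.3562)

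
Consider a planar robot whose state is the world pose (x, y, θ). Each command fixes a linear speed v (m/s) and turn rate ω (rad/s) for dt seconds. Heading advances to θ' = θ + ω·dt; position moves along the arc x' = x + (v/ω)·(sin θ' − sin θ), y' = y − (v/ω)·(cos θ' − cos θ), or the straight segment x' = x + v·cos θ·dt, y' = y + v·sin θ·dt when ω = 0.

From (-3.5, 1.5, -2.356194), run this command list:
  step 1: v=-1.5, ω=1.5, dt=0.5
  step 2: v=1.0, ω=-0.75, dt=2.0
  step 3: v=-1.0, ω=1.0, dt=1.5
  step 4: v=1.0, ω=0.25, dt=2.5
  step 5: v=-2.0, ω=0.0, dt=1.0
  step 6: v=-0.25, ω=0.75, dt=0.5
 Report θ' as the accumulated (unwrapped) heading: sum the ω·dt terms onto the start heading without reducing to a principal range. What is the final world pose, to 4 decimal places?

step 1: θ'=-1.6062 (R=-1.0000) → pose (-3.2077, 2.1717, -1.6062)
step 2: θ'=-3.1062 (R=-1.3333) → pose (-4.4930, 0.8864, -3.1062)
step 3: θ'=-1.6062 (R=-1.0000) → pose (-3.5291, 1.8504, -1.6062)
step 4: θ'=-0.9812 (R=4.0000) → pose (-2.8562, -0.5153, -0.9812)
step 5: θ'=-0.9812 (straight) → pose (-3.9683, 1.1470, -0.9812)
step 6: θ'=-0.6062 (R=-0.3333) → pose (-4.0554, 1.2356, -0.6062)

(-4.0554, 1.2356, -0.6062)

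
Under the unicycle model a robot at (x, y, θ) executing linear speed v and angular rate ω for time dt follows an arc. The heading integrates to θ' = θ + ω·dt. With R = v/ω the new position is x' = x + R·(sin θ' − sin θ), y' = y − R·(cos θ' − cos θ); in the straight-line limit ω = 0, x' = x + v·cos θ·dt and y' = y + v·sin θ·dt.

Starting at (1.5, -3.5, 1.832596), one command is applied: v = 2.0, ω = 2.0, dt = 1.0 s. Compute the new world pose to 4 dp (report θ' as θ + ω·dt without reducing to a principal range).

θ' = 1.8326 + 2.0·1.0 = 3.8326
R = v/ω = 2.0/2.0 = 1.0000
x' = 1.5 + 1.0000·(sin 3.8326 − sin 1.8326) = -0.1032
y' = -3.5 − 1.0000·(cos 3.8326 − cos 1.8326) = -2.9882

(-0.1032, -2.9882, 3.8326)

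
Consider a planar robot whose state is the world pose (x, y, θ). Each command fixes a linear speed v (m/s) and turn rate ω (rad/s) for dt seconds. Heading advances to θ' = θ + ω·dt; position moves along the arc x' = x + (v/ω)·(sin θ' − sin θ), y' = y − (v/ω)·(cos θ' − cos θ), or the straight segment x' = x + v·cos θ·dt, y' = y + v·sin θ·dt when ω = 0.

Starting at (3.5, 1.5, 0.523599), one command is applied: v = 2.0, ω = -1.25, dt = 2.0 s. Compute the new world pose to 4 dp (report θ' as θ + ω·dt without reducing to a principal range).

(5.7702, -0.5170, -1.9764)

θ' = 0.5236 + -1.25·2.0 = -1.9764
R = v/ω = 2.0/-1.25 = -1.6000
x' = 3.5 + -1.6000·(sin -1.9764 − sin 0.5236) = 5.7702
y' = 1.5 − -1.6000·(cos -1.9764 − cos 0.5236) = -0.5170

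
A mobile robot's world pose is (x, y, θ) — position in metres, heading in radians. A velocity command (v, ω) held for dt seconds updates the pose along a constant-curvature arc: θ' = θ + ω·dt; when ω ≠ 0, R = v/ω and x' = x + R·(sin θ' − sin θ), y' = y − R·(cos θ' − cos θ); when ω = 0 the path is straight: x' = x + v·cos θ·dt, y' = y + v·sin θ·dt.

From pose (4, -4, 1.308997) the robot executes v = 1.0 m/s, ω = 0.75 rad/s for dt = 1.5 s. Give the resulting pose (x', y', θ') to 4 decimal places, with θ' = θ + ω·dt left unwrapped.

(3.5788, -2.6417, 2.4340)

θ' = 1.3090 + 0.75·1.5 = 2.4340
R = v/ω = 1.0/0.75 = 1.3333
x' = 4 + 1.3333·(sin 2.4340 − sin 1.3090) = 3.5788
y' = -4 − 1.3333·(cos 2.4340 − cos 1.3090) = -2.6417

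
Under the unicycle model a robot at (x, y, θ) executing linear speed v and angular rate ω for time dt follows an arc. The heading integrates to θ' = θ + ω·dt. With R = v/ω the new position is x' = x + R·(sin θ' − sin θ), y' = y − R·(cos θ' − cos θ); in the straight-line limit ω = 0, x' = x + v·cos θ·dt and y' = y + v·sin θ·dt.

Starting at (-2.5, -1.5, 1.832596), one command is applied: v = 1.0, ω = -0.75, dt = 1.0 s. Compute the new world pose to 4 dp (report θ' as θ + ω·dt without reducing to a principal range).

(-2.3897, -0.5295, 1.0826)

θ' = 1.8326 + -0.75·1.0 = 1.0826
R = v/ω = 1.0/-0.75 = -1.3333
x' = -2.5 + -1.3333·(sin 1.0826 − sin 1.8326) = -2.3897
y' = -1.5 − -1.3333·(cos 1.0826 − cos 1.8326) = -0.5295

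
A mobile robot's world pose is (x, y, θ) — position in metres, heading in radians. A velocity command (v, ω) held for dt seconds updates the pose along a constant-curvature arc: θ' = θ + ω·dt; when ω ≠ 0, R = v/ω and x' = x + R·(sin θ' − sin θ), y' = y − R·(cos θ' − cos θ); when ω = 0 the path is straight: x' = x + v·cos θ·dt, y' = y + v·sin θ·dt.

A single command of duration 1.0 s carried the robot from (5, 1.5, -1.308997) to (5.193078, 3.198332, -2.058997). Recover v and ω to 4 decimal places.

Δθ = -2.058997 − -1.308997 = -0.750000
ω = Δθ/dt = -0.750000/1.0 = -0.7500
R = −Δy/(cos θ' − cos θ) = 2.3333
v = R·ω = 2.3333·-0.7500 = -1.7500

v = -1.7500, ω = -0.7500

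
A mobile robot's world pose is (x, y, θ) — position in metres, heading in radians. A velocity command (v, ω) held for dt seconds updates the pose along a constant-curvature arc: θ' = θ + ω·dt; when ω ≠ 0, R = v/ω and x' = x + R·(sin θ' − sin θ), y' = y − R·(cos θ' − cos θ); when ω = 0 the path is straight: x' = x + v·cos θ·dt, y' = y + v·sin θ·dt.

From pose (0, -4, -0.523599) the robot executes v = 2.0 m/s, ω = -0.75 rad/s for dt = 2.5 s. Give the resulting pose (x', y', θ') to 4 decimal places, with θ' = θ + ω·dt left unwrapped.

θ' = -0.5236 + -0.75·2.5 = -2.3986
R = v/ω = 2.0/-0.75 = -2.6667
x' = 0 + -2.6667·(sin -2.3986 − sin -0.5236) = 0.4707
y' = -4 − -2.6667·(cos -2.3986 − cos -0.5236) = -8.2733

(0.4707, -8.2733, -2.3986)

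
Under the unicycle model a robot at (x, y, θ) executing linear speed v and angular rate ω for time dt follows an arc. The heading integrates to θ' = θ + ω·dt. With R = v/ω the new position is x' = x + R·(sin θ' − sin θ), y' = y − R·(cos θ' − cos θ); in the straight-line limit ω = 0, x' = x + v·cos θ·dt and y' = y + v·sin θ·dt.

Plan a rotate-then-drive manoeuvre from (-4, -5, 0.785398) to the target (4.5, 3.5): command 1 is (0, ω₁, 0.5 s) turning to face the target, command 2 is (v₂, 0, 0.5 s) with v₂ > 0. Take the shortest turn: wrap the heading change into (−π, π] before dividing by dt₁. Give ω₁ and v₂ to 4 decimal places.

heading to target = atan2(3.5−-5, 4.5−-4) = 0.7854
Δθ = wrap(0.7854 − 0.7854) = 0.0000; ω₁ = Δθ/dt₁ = 0.0000
distance = √((4.5−-4)² + (3.5−-5)²) = 12.0208; v₂ = distance/dt₂ = 24.0416

ω₁ = 0.0000, v₂ = 24.0416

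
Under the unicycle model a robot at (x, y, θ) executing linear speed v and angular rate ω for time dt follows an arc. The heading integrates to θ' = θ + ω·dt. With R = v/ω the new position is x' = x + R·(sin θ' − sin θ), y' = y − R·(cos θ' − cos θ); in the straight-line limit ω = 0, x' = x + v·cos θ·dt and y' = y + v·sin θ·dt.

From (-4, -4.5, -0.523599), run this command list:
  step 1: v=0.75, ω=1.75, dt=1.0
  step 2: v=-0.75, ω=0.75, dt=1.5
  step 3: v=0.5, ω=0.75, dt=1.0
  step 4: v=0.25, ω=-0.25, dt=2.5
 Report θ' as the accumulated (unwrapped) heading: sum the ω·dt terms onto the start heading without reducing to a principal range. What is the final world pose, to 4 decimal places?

step 1: θ'=1.2264 (R=0.4286) → pose (-3.3823, -4.2735, 1.2264)
step 2: θ'=2.3514 (R=-1.0000) → pose (-3.1515, -5.3149, 2.3514)
step 3: θ'=3.1014 (R=0.6667) → pose (-3.5984, -5.1179, 3.1014)
step 4: θ'=2.4764 (R=-1.0000) → pose (-4.1754, -4.9055, 2.4764)

(-4.1754, -4.9055, 2.4764)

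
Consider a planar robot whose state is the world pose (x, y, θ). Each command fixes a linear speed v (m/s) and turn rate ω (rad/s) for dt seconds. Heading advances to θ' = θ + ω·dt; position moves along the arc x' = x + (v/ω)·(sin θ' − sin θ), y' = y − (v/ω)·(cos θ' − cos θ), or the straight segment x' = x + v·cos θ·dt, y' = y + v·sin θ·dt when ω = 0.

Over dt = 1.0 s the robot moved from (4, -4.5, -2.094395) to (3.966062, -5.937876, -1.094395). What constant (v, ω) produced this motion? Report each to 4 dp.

v = 1.5000, ω = 1.0000

Δθ = -1.094395 − -2.094395 = 1.000000
ω = Δθ/dt = 1.000000/1.0 = 1.0000
R = −Δy/(cos θ' − cos θ) = 1.5000
v = R·ω = 1.5000·1.0000 = 1.5000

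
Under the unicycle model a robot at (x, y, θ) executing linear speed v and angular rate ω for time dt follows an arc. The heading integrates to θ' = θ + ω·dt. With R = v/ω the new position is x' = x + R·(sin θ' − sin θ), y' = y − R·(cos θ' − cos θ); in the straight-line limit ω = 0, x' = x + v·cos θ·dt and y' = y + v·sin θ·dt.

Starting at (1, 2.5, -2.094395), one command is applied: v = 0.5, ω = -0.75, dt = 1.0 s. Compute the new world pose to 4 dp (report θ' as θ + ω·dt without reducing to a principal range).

(0.6179, 2.1959, -2.8444)

θ' = -2.0944 + -0.75·1.0 = -2.8444
R = v/ω = 0.5/-0.75 = -0.6667
x' = 1 + -0.6667·(sin -2.8444 − sin -2.0944) = 0.6179
y' = 2.5 − -0.6667·(cos -2.8444 − cos -2.0944) = 2.1959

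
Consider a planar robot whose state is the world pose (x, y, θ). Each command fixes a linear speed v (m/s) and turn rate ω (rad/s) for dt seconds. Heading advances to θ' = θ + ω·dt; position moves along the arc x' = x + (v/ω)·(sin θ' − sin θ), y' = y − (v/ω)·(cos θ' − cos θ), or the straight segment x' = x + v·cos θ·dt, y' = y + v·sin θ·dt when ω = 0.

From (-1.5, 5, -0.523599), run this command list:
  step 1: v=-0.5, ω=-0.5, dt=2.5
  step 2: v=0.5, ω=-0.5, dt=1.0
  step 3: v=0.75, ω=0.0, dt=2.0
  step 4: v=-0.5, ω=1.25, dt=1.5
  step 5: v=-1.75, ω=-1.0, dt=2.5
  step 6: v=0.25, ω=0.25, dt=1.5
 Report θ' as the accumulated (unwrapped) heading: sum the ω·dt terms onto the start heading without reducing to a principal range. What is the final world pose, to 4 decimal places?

step 1: θ'=-1.7736 (R=1.0000) → pose (-1.9795, 6.0674, -1.7736)
step 2: θ'=-2.2736 (R=-1.0000) → pose (-2.1960, 5.6225, -2.2736)
step 3: θ'=-2.2736 (straight) → pose (-3.1655, 4.4779, -2.2736)
step 4: θ'=-0.3986 (R=-0.4000) → pose (-3.3155, 5.1051, -0.3986)
step 5: θ'=-2.8986 (R=1.7500) → pose (-3.0573, 8.4165, -2.8986)
step 6: θ'=-2.5236 (R=1.0000) → pose (-3.3961, 8.2610, -2.5236)

(-3.3961, 8.2610, -2.5236)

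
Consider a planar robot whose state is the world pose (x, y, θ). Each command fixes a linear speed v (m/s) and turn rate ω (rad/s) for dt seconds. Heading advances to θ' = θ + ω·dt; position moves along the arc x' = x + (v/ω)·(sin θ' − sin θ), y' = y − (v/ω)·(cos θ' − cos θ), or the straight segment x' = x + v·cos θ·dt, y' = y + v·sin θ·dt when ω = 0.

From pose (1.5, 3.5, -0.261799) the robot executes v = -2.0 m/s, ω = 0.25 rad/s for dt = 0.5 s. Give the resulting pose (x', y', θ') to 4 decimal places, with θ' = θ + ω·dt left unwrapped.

(0.5204, 3.6979, -0.1368)

θ' = -0.2618 + 0.25·0.5 = -0.1368
R = v/ω = -2.0/0.25 = -8.0000
x' = 1.5 + -8.0000·(sin -0.1368 − sin -0.2618) = 0.5204
y' = 3.5 − -8.0000·(cos -0.1368 − cos -0.2618) = 3.6979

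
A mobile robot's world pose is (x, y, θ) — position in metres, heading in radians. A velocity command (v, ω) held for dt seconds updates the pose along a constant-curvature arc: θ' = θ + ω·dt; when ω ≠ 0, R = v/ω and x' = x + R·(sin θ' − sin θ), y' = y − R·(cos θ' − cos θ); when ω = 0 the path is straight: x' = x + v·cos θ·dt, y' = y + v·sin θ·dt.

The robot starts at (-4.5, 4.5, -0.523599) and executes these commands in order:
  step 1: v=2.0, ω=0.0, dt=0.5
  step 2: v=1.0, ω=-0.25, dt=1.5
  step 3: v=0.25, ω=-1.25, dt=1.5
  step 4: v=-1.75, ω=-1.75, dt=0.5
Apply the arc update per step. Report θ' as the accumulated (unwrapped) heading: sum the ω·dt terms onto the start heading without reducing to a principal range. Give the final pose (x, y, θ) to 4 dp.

(-1.7434, 2.6567, -3.6486)

step 1: θ'=-0.5236 (straight) → pose (-3.6340, 4.0000, -0.5236)
step 2: θ'=-0.8986 (R=-4.0000) → pose (-2.5042, 3.0267, -0.8986)
step 3: θ'=-2.7736 (R=-0.2000) → pose (-2.5887, 2.7156, -2.7736)
step 4: θ'=-3.6486 (R=1.0000) → pose (-1.7434, 2.6567, -3.6486)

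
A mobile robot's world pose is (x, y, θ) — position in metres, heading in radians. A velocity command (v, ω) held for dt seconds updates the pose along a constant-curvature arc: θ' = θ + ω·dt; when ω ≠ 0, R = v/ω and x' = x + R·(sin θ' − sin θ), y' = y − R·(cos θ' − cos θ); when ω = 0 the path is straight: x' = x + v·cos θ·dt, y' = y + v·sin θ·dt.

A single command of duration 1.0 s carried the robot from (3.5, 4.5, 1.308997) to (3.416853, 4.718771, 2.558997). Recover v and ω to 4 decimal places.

Δθ = 2.558997 − 1.308997 = 1.250000
ω = Δθ/dt = 1.250000/1.0 = 1.2500
R = −Δy/(cos θ' − cos θ) = 0.2000
v = R·ω = 0.2000·1.2500 = 0.2500

v = 0.2500, ω = 1.2500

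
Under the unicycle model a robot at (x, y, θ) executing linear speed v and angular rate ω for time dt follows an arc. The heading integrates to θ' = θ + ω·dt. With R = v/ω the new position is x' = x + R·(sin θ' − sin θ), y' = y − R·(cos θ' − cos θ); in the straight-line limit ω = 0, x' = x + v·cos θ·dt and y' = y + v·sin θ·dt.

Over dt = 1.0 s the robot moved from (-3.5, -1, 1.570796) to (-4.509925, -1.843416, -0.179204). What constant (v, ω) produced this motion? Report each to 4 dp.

Δθ = -0.179204 − 1.570796 = -1.750000
ω = Δθ/dt = -1.750000/1.0 = -1.7500
R = Δx/(sin θ' − sin θ) = 0.8571
v = R·ω = 0.8571·-1.7500 = -1.5000

v = -1.5000, ω = -1.7500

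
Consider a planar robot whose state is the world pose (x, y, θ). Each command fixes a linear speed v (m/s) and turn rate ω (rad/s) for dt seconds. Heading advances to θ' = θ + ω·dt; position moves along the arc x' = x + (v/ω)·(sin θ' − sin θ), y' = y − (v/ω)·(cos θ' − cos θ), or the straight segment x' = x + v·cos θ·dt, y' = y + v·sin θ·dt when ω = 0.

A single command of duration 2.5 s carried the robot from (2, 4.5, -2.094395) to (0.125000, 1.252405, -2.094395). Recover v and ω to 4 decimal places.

v = 1.5000, ω = 0.0000

Δθ = -2.094395 − -2.094395 = 0.000000
ω = Δθ/dt = 0.000000/2.5 = 0.0000
ω = 0 → v = (Δx·cos θ + Δy·sin θ)/dt = 1.5000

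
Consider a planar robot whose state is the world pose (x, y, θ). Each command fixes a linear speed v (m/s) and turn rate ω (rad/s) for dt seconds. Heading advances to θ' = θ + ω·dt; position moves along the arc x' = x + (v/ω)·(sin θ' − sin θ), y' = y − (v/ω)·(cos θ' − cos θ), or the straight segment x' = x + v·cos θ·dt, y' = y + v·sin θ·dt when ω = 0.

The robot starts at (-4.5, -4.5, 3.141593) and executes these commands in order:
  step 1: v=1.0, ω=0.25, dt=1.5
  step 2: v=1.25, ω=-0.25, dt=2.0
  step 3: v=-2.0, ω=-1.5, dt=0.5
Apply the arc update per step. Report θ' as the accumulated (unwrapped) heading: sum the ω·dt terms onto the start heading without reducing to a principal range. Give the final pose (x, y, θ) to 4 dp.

(-7.5627, -5.5547, 2.2666)

step 1: θ'=3.5166 (R=4.0000) → pose (-5.9651, -4.7780, 3.5166)
step 2: θ'=3.0166 (R=-5.0000) → pose (-8.4198, -5.0864, 3.0166)
step 3: θ'=2.2666 (R=1.3333) → pose (-7.5627, -5.5547, 2.2666)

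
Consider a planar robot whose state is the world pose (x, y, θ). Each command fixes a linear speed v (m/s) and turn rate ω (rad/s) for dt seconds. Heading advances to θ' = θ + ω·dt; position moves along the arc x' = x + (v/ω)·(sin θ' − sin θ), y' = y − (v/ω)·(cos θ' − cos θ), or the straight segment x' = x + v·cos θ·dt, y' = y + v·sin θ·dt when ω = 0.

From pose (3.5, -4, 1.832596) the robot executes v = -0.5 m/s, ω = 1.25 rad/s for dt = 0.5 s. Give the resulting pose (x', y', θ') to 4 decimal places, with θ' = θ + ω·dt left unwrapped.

θ' = 1.8326 + 1.25·0.5 = 2.4576
R = v/ω = -0.5/1.25 = -0.4000
x' = 3.5 + -0.4000·(sin 2.4576 − sin 1.8326) = 3.6336
y' = -4 − -0.4000·(cos 2.4576 − cos 1.8326) = -4.2065

(3.6336, -4.2065, 2.4576)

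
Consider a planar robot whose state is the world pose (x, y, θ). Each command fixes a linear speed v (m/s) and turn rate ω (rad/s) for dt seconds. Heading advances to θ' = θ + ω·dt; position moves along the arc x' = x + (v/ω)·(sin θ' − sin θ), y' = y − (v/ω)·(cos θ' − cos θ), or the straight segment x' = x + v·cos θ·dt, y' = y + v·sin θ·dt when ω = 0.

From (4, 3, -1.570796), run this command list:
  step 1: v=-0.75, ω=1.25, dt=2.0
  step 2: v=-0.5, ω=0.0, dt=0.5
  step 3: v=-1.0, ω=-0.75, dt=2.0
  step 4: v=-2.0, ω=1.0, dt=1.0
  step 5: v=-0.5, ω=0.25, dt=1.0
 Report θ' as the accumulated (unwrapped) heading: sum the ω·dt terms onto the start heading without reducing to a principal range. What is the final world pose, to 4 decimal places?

(-1.3559, 2.7080, 0.6792)

step 1: θ'=0.9292 (R=-0.6000) → pose (2.9193, 3.3591, 0.9292)
step 2: θ'=0.9292 (straight) → pose (2.7697, 3.1588, 0.9292)
step 3: θ'=-0.5708 (R=1.3333) → pose (0.9811, 2.8348, -0.5708)
step 4: θ'=0.4292 (R=-2.0000) → pose (-0.9318, 2.9705, 0.4292)
step 5: θ'=0.6792 (R=-2.0000) → pose (-1.3559, 2.7080, 0.6792)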